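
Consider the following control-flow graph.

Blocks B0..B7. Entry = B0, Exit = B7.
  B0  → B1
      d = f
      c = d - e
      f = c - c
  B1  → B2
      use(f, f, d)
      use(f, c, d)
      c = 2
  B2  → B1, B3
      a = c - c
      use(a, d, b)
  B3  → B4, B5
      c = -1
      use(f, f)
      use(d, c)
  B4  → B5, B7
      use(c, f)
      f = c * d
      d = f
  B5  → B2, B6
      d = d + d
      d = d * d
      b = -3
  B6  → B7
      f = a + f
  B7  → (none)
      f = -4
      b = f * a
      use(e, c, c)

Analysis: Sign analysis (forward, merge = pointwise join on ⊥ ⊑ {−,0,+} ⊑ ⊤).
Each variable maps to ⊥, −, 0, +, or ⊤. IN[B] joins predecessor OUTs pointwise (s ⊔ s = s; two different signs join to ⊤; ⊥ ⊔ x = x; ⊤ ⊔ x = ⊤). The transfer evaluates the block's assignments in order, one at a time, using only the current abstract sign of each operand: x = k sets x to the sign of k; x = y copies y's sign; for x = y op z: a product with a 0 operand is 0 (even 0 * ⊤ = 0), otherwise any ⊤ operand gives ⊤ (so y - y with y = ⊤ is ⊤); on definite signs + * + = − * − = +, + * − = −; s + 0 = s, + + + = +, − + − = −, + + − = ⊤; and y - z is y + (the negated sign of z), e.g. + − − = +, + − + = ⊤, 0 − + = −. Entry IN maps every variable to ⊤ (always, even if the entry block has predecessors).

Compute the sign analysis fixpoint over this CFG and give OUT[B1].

Converged values:
  B0: | IN=(all ⊤) | OUT=(all ⊤)
  B1: | IN=(all ⊤) | OUT={c:+; rest ⊤}
  B2: | IN=(all ⊤) | OUT=(all ⊤)
  B3: | IN=(all ⊤) | OUT={c:-; rest ⊤}
  B4: | IN={c:-; rest ⊤} | OUT={c:-; rest ⊤}
  B5: | IN={c:-; rest ⊤} | OUT={b:-, c:-; rest ⊤}
  B6: | IN={b:-, c:-; rest ⊤} | OUT={b:-, c:-; rest ⊤}
  B7: | IN={c:-; rest ⊤} | OUT={c:-, f:-; rest ⊤}

Merge at B1: IN[B1] = OUT[B0] ⊔ OUT[B2] = {a: ⊤, b: ⊤, c: ⊤, d: ⊤, e: ⊤, f: ⊤}
Applying B1's transfer function to that IN value gives OUT[B1] (row B1 above).

Answer: {a: ⊤, b: ⊤, c: +, d: ⊤, e: ⊤, f: ⊤}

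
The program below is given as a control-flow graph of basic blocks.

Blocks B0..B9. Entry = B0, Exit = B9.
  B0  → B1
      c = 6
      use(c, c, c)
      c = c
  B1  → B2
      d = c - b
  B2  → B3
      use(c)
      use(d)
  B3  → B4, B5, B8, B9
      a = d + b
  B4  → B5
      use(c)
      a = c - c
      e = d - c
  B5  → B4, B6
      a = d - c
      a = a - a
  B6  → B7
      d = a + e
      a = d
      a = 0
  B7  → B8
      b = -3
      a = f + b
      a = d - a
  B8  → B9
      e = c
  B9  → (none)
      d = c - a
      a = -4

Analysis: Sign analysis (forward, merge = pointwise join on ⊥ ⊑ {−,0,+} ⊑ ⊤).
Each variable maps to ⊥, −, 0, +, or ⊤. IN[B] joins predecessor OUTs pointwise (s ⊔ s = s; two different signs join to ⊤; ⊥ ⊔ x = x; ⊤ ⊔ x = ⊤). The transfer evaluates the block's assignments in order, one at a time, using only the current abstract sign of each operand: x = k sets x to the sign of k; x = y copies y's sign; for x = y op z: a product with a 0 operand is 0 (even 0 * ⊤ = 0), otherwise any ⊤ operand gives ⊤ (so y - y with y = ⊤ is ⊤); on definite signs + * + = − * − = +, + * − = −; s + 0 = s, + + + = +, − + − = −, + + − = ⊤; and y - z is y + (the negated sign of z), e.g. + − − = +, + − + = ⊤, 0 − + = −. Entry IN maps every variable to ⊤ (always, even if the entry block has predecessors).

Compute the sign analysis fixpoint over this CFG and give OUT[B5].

Answer: {a: ⊤, b: ⊤, c: +, d: ⊤, e: ⊤, f: ⊤}

Working:
Per-block solution:
  B0:  IN=(all ⊤)  OUT={c:+; rest ⊤}
  B1:  IN={c:+; rest ⊤}  OUT={c:+; rest ⊤}
  B2:  IN={c:+; rest ⊤}  OUT={c:+; rest ⊤}
  B3:  IN={c:+; rest ⊤}  OUT={c:+; rest ⊤}
  B4:  IN={c:+; rest ⊤}  OUT={c:+; rest ⊤}
  B5:  IN={c:+; rest ⊤}  OUT={c:+; rest ⊤}
  B6:  IN={c:+; rest ⊤}  OUT={a:0, c:+; rest ⊤}
  B7:  IN={a:0, c:+; rest ⊤}  OUT={b:-, c:+; rest ⊤}
  B8:  IN={c:+; rest ⊤}  OUT={c:+, e:+; rest ⊤}
  B9:  IN={c:+; rest ⊤}  OUT={a:-, c:+; rest ⊤}

Merge at B5: IN[B5] = OUT[B3] ⊔ OUT[B4] = {a: ⊤, b: ⊤, c: +, d: ⊤, e: ⊤, f: ⊤}
Applying B5's transfer function to that IN value gives OUT[B5] (row B5 above).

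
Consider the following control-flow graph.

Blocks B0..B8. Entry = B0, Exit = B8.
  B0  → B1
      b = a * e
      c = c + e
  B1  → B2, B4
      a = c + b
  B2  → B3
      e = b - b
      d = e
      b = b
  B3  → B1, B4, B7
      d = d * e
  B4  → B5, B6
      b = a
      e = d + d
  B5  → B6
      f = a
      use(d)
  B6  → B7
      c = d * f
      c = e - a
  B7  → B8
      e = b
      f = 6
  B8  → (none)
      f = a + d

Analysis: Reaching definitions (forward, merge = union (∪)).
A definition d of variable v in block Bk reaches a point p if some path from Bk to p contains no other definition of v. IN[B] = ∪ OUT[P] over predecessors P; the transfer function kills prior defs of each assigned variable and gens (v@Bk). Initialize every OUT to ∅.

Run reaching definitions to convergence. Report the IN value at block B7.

Answer: {a@B1, b@B2, b@B4, c@B0, c@B6, d@B3, e@B2, e@B4, f@B5}

Trace:
Per-block solution:
  B0:   IN={}   OUT={b@B0, c@B0}
  B1:   IN={a@B1, b@B0, b@B2, c@B0, d@B3, e@B2}   OUT={a@B1, b@B0, b@B2, c@B0, d@B3, e@B2}
  B2:   IN={a@B1, b@B0, b@B2, c@B0, d@B3, e@B2}   OUT={a@B1, b@B2, c@B0, d@B2, e@B2}
  B3:   IN={a@B1, b@B2, c@B0, d@B2, e@B2}   OUT={a@B1, b@B2, c@B0, d@B3, e@B2}
  B4:   IN={a@B1, b@B0, b@B2, c@B0, d@B3, e@B2}   OUT={a@B1, b@B4, c@B0, d@B3, e@B4}
  B5:   IN={a@B1, b@B4, c@B0, d@B3, e@B4}   OUT={a@B1, b@B4, c@B0, d@B3, e@B4, f@B5}
  B6:   IN={a@B1, b@B4, c@B0, d@B3, e@B4, f@B5}   OUT={a@B1, b@B4, c@B6, d@B3, e@B4, f@B5}
  B7:   IN={a@B1, b@B2, b@B4, c@B0, c@B6, d@B3, e@B2, e@B4, f@B5}   OUT={a@B1, b@B2, b@B4, c@B0, c@B6, d@B3, e@B7, f@B7}
  B8:   IN={a@B1, b@B2, b@B4, c@B0, c@B6, d@B3, e@B7, f@B7}   OUT={a@B1, b@B2, b@B4, c@B0, c@B6, d@B3, e@B7, f@B8}

Merge at B7: IN[B7] = OUT[B3] ⊔ OUT[B6] = {a@B1, b@B2, b@B4, c@B0, c@B6, d@B3, e@B2, e@B4, f@B5}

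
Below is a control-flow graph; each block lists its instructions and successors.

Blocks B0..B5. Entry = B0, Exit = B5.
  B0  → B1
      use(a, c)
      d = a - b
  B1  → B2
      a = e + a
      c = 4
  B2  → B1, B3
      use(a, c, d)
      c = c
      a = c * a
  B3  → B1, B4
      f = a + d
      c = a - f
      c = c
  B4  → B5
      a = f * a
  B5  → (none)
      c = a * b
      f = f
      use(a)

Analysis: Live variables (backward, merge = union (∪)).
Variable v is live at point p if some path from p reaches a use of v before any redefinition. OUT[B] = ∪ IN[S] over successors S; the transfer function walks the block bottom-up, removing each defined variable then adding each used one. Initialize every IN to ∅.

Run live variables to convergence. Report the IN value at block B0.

Answer: {a, b, c, e}

Trace:
Converged values:
  B0:   IN={a, b, c, e}   OUT={a, b, d, e}
  B1:   IN={a, b, d, e}   OUT={a, b, c, d, e}
  B2:   IN={a, b, c, d, e}   OUT={a, b, d, e}
  B3:   IN={a, b, d, e}   OUT={a, b, d, e, f}
  B4:   IN={a, b, f}   OUT={a, b, f}
  B5:   IN={a, b, f}   OUT={}

Merge at B0: OUT[B0] = IN[B1] = {a, b, d, e}
Applying B0's transfer function to that OUT value gives IN[B0] (row B0 above).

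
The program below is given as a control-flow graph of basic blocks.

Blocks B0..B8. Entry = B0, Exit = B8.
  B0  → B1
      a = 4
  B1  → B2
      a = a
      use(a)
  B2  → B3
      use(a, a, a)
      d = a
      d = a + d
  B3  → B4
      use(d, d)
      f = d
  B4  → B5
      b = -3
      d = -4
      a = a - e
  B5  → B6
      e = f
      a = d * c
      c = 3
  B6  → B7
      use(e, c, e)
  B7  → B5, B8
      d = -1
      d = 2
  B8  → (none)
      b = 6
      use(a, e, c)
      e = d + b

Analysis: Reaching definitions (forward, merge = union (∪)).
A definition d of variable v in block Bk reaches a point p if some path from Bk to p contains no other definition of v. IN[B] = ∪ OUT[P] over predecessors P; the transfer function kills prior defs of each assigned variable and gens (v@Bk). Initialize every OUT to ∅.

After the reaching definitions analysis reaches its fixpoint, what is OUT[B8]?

Answer: {a@B5, b@B8, c@B5, d@B7, e@B8, f@B3}

Working:
Per-block solution:
  B0:   IN={}   OUT={a@B0}
  B1:   IN={a@B0}   OUT={a@B1}
  B2:   IN={a@B1}   OUT={a@B1, d@B2}
  B3:   IN={a@B1, d@B2}   OUT={a@B1, d@B2, f@B3}
  B4:   IN={a@B1, d@B2, f@B3}   OUT={a@B4, b@B4, d@B4, f@B3}
  B5:   IN={a@B4, a@B5, b@B4, c@B5, d@B4, d@B7, e@B5, f@B3}   OUT={a@B5, b@B4, c@B5, d@B4, d@B7, e@B5, f@B3}
  B6:   IN={a@B5, b@B4, c@B5, d@B4, d@B7, e@B5, f@B3}   OUT={a@B5, b@B4, c@B5, d@B4, d@B7, e@B5, f@B3}
  B7:   IN={a@B5, b@B4, c@B5, d@B4, d@B7, e@B5, f@B3}   OUT={a@B5, b@B4, c@B5, d@B7, e@B5, f@B3}
  B8:   IN={a@B5, b@B4, c@B5, d@B7, e@B5, f@B3}   OUT={a@B5, b@B8, c@B5, d@B7, e@B8, f@B3}

Merge at B8: IN[B8] = OUT[B7] = {a@B5, b@B4, c@B5, d@B7, e@B5, f@B3}
Applying B8's transfer function to that IN value gives OUT[B8] (row B8 above).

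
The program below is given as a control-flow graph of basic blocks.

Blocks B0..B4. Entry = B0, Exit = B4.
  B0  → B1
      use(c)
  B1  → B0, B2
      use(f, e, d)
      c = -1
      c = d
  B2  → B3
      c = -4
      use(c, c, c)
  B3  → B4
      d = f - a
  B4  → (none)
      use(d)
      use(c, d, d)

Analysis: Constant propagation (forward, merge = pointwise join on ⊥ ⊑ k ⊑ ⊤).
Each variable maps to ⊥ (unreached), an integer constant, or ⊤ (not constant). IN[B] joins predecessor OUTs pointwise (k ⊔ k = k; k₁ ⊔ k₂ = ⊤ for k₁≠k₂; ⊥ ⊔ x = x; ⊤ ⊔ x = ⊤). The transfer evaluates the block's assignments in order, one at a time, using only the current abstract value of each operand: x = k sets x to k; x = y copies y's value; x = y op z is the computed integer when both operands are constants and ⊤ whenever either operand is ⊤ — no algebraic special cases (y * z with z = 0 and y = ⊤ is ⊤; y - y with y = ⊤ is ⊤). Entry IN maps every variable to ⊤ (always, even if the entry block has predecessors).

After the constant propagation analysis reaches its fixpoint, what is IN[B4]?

Converged values:
  B0:  IN=(all ⊤)  OUT=(all ⊤)
  B1:  IN=(all ⊤)  OUT=(all ⊤)
  B2:  IN=(all ⊤)  OUT={c:-4; rest ⊤}
  B3:  IN={c:-4; rest ⊤}  OUT={c:-4; rest ⊤}
  B4:  IN={c:-4; rest ⊤}  OUT={c:-4; rest ⊤}

Merge at B4: IN[B4] = OUT[B3] = {a: ⊤, b: ⊤, c: -4, d: ⊤, e: ⊤, f: ⊤}

Answer: {a: ⊤, b: ⊤, c: -4, d: ⊤, e: ⊤, f: ⊤}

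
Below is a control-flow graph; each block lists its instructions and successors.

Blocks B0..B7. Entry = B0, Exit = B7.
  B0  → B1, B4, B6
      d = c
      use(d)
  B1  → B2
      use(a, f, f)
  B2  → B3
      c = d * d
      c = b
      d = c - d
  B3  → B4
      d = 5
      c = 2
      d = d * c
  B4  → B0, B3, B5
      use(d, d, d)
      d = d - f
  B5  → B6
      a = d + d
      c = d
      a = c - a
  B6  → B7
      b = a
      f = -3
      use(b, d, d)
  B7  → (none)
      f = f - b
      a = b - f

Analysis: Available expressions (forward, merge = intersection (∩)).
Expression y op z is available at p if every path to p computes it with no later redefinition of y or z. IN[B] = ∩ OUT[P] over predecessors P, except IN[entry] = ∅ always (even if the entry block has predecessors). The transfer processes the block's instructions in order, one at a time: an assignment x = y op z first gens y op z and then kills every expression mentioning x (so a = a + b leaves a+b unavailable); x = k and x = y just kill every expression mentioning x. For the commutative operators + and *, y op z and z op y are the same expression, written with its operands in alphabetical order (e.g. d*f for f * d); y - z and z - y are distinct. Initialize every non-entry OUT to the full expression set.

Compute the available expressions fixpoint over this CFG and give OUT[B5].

Answer: {d+d}

Working:
Per-block solution:
  B0: | IN={} | OUT={}
  B1: | IN={} | OUT={}
  B2: | IN={} | OUT={}
  B3: | IN={} | OUT={}
  B4: | IN={} | OUT={}
  B5: | IN={} | OUT={d+d}
  B6: | IN={} | OUT={}
  B7: | IN={} | OUT={b-f}

Merge at B5: IN[B5] = OUT[B4] = {}
Applying B5's transfer function to that IN value gives OUT[B5] (row B5 above).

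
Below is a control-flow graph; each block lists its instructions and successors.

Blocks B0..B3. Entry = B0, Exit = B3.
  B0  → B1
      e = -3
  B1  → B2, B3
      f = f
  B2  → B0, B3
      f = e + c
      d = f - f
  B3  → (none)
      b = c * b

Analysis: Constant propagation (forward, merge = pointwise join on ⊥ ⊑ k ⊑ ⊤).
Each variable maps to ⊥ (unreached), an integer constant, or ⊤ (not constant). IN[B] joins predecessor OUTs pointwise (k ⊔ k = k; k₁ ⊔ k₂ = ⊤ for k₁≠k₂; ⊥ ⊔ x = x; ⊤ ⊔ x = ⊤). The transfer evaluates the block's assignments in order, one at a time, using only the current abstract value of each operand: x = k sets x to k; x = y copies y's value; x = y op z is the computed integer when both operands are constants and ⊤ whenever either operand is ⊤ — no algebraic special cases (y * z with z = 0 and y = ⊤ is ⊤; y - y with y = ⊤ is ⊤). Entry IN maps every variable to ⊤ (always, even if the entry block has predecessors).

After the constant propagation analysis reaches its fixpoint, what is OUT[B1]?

Fixpoint table:
  B0:  IN=(all ⊤)  OUT={e:-3; rest ⊤}
  B1:  IN={e:-3; rest ⊤}  OUT={e:-3; rest ⊤}
  B2:  IN={e:-3; rest ⊤}  OUT={e:-3; rest ⊤}
  B3:  IN={e:-3; rest ⊤}  OUT={e:-3; rest ⊤}

Merge at B1: IN[B1] = OUT[B0] = {a: ⊤, b: ⊤, c: ⊤, d: ⊤, e: -3, f: ⊤}
Applying B1's transfer function to that IN value gives OUT[B1] (row B1 above).

Answer: {a: ⊤, b: ⊤, c: ⊤, d: ⊤, e: -3, f: ⊤}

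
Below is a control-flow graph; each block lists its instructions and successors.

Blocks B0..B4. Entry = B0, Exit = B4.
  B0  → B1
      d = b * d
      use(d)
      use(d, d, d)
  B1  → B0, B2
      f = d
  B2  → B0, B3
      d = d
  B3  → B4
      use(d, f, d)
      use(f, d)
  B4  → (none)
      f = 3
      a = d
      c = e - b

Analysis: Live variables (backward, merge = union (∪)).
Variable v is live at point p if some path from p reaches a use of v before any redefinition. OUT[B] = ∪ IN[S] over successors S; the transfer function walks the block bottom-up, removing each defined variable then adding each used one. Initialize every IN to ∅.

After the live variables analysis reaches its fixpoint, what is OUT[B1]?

Answer: {b, d, e, f}

Derivation:
Converged values:
  B0: | IN={b, d, e} | OUT={b, d, e}
  B1: | IN={b, d, e} | OUT={b, d, e, f}
  B2: | IN={b, d, e, f} | OUT={b, d, e, f}
  B3: | IN={b, d, e, f} | OUT={b, d, e}
  B4: | IN={b, d, e} | OUT={}

Merge at B1: OUT[B1] = IN[B0] ⊔ IN[B2] = {b, d, e, f}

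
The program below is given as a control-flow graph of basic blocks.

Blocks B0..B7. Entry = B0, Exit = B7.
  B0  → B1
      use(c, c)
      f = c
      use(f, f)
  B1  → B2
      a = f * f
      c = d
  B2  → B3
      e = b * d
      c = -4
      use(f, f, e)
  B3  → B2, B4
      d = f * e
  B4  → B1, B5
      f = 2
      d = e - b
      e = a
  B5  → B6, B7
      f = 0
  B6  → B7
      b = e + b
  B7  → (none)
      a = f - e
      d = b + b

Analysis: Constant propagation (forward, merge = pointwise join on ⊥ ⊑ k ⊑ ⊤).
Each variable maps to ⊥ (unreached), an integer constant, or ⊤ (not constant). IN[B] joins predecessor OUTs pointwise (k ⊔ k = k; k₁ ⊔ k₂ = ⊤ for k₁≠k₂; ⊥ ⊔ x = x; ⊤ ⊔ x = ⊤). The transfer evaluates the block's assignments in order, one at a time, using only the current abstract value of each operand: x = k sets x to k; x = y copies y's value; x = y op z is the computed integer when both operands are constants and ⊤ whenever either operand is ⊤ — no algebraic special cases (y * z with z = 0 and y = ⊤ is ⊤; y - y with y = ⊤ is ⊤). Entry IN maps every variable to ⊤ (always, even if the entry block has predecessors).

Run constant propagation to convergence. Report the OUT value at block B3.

Converged values:
  B0:   IN=(all ⊤)   OUT=(all ⊤)
  B1:   IN=(all ⊤)   OUT=(all ⊤)
  B2:   IN=(all ⊤)   OUT={c:-4; rest ⊤}
  B3:   IN={c:-4; rest ⊤}   OUT={c:-4; rest ⊤}
  B4:   IN={c:-4; rest ⊤}   OUT={c:-4, f:2; rest ⊤}
  B5:   IN={c:-4, f:2; rest ⊤}   OUT={c:-4, f:0; rest ⊤}
  B6:   IN={c:-4, f:0; rest ⊤}   OUT={c:-4, f:0; rest ⊤}
  B7:   IN={c:-4, f:0; rest ⊤}   OUT={c:-4, f:0; rest ⊤}

Merge at B3: IN[B3] = OUT[B2] = {a: ⊤, b: ⊤, c: -4, d: ⊤, e: ⊤, f: ⊤}
Applying B3's transfer function to that IN value gives OUT[B3] (row B3 above).

Answer: {a: ⊤, b: ⊤, c: -4, d: ⊤, e: ⊤, f: ⊤}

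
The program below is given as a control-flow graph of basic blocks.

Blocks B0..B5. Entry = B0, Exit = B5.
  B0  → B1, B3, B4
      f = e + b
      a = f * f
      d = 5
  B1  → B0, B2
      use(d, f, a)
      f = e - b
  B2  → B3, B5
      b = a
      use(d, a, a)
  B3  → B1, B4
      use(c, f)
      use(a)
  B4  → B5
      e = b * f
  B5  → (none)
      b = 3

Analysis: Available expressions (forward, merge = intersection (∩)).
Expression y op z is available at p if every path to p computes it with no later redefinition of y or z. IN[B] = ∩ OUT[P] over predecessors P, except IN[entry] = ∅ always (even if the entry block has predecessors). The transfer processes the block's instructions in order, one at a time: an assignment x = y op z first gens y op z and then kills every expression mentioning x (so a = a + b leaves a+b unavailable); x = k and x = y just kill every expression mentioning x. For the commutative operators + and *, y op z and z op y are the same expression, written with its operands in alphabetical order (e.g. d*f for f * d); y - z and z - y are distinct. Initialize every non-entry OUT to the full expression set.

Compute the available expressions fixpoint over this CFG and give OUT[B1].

Answer: {e-b}

Derivation:
Fixpoint table:
  B0:   IN={}   OUT={b+e, f*f}
  B1:   IN={}   OUT={e-b}
  B2:   IN={e-b}   OUT={}
  B3:   IN={}   OUT={}
  B4:   IN={}   OUT={b*f}
  B5:   IN={}   OUT={}

Merge at B1: IN[B1] = OUT[B0] ∩ OUT[B3] = {}
Applying B1's transfer function to that IN value gives OUT[B1] (row B1 above).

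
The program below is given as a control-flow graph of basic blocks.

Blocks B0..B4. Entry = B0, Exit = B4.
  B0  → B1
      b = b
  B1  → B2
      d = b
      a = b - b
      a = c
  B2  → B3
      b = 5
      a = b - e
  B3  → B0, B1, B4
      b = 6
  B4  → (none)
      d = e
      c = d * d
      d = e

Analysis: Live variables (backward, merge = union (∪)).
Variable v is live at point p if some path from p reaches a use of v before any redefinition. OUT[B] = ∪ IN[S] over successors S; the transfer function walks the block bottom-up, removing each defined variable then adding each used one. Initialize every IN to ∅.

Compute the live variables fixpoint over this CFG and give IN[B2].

Answer: {c, e}

Derivation:
Fixpoint table:
  B0:  IN={b, c, e}  OUT={b, c, e}
  B1:  IN={b, c, e}  OUT={c, e}
  B2:  IN={c, e}  OUT={c, e}
  B3:  IN={c, e}  OUT={b, c, e}
  B4:  IN={e}  OUT={}

Merge at B2: OUT[B2] = IN[B3] = {c, e}
Applying B2's transfer function to that OUT value gives IN[B2] (row B2 above).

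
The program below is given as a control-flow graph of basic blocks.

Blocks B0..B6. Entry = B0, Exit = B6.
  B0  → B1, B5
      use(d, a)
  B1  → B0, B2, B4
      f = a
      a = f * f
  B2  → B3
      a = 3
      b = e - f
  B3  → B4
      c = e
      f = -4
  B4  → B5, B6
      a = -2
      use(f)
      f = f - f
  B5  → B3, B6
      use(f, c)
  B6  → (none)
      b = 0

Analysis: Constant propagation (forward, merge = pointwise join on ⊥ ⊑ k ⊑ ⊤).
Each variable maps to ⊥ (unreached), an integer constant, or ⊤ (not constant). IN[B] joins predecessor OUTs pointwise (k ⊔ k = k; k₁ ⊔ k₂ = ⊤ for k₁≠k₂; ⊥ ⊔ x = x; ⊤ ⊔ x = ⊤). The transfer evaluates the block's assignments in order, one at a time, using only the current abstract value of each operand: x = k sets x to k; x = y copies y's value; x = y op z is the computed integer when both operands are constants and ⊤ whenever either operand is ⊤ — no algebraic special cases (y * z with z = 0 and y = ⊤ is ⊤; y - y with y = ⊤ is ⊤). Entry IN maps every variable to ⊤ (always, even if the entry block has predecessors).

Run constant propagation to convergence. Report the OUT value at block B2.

Per-block solution:
  B0:   IN=(all ⊤)   OUT=(all ⊤)
  B1:   IN=(all ⊤)   OUT=(all ⊤)
  B2:   IN=(all ⊤)   OUT={a:3; rest ⊤}
  B3:   IN=(all ⊤)   OUT={f:-4; rest ⊤}
  B4:   IN=(all ⊤)   OUT={a:-2; rest ⊤}
  B5:   IN=(all ⊤)   OUT=(all ⊤)
  B6:   IN=(all ⊤)   OUT={b:0; rest ⊤}

Merge at B2: IN[B2] = OUT[B1] = {a: ⊤, b: ⊤, c: ⊤, d: ⊤, e: ⊤, f: ⊤}
Applying B2's transfer function to that IN value gives OUT[B2] (row B2 above).

Answer: {a: 3, b: ⊤, c: ⊤, d: ⊤, e: ⊤, f: ⊤}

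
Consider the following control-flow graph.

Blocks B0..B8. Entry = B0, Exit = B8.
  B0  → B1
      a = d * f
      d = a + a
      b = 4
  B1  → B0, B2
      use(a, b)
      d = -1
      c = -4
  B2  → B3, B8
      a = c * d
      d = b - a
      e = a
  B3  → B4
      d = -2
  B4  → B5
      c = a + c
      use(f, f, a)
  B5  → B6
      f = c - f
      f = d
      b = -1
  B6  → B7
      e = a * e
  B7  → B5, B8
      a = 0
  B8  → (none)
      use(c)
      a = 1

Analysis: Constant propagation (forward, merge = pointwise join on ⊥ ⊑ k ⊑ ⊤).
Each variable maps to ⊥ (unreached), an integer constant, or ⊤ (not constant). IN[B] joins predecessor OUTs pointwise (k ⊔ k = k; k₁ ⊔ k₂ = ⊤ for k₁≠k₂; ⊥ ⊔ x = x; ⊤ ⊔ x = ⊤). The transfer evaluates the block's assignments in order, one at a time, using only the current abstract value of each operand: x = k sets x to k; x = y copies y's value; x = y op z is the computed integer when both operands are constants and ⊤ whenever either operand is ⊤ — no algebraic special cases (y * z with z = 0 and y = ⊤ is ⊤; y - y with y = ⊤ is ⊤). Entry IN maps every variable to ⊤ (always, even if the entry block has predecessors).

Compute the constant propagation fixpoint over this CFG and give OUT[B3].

Answer: {a: 4, b: 4, c: -4, d: -2, e: 4, f: ⊤}

Working:
Converged values:
  B0:  IN=(all ⊤)  OUT={b:4; rest ⊤}
  B1:  IN={b:4; rest ⊤}  OUT={b:4, c:-4, d:-1; rest ⊤}
  B2:  IN={b:4, c:-4, d:-1; rest ⊤}  OUT={a:4, b:4, c:-4, d:0, e:4; rest ⊤}
  B3:  IN={a:4, b:4, c:-4, d:0, e:4; rest ⊤}  OUT={a:4, b:4, c:-4, d:-2, e:4; rest ⊤}
  B4:  IN={a:4, b:4, c:-4, d:-2, e:4; rest ⊤}  OUT={a:4, b:4, c:0, d:-2, e:4; rest ⊤}
  B5:  IN={c:0, d:-2; rest ⊤}  OUT={b:-1, c:0, d:-2, f:-2; rest ⊤}
  B6:  IN={b:-1, c:0, d:-2, f:-2; rest ⊤}  OUT={b:-1, c:0, d:-2, f:-2; rest ⊤}
  B7:  IN={b:-1, c:0, d:-2, f:-2; rest ⊤}  OUT={a:0, b:-1, c:0, d:-2, f:-2; rest ⊤}
  B8:  IN=(all ⊤)  OUT={a:1; rest ⊤}

Merge at B3: IN[B3] = OUT[B2] = {a: 4, b: 4, c: -4, d: 0, e: 4, f: ⊤}
Applying B3's transfer function to that IN value gives OUT[B3] (row B3 above).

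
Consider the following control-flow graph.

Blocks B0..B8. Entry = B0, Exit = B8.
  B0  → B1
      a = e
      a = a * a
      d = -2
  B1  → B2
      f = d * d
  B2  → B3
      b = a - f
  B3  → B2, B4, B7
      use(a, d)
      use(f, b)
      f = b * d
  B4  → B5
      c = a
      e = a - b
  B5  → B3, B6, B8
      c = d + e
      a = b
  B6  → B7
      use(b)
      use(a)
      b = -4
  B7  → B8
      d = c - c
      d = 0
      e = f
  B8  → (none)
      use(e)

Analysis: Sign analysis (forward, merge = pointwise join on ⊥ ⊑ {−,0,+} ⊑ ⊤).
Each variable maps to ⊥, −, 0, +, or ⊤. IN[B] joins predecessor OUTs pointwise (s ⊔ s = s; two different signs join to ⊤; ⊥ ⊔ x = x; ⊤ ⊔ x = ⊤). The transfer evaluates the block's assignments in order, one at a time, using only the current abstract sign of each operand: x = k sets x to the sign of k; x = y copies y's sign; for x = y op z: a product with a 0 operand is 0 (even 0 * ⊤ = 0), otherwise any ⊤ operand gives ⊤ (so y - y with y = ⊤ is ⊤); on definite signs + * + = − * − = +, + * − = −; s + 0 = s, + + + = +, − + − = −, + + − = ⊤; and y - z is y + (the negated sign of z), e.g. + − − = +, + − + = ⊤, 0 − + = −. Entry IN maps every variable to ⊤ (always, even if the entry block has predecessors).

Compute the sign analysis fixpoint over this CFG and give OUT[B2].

Answer: {a: ⊤, b: ⊤, c: ⊤, d: -, e: ⊤, f: ⊤}

Derivation:
Per-block solution:
  B0: | IN=(all ⊤) | OUT={d:-; rest ⊤}
  B1: | IN={d:-; rest ⊤} | OUT={d:-, f:+; rest ⊤}
  B2: | IN={d:-; rest ⊤} | OUT={d:-; rest ⊤}
  B3: | IN={d:-; rest ⊤} | OUT={d:-; rest ⊤}
  B4: | IN={d:-; rest ⊤} | OUT={d:-; rest ⊤}
  B5: | IN={d:-; rest ⊤} | OUT={d:-; rest ⊤}
  B6: | IN={d:-; rest ⊤} | OUT={b:-, d:-; rest ⊤}
  B7: | IN={d:-; rest ⊤} | OUT={d:0; rest ⊤}
  B8: | IN=(all ⊤) | OUT=(all ⊤)

Merge at B2: IN[B2] = OUT[B1] ⊔ OUT[B3] = {a: ⊤, b: ⊤, c: ⊤, d: -, e: ⊤, f: ⊤}
Applying B2's transfer function to that IN value gives OUT[B2] (row B2 above).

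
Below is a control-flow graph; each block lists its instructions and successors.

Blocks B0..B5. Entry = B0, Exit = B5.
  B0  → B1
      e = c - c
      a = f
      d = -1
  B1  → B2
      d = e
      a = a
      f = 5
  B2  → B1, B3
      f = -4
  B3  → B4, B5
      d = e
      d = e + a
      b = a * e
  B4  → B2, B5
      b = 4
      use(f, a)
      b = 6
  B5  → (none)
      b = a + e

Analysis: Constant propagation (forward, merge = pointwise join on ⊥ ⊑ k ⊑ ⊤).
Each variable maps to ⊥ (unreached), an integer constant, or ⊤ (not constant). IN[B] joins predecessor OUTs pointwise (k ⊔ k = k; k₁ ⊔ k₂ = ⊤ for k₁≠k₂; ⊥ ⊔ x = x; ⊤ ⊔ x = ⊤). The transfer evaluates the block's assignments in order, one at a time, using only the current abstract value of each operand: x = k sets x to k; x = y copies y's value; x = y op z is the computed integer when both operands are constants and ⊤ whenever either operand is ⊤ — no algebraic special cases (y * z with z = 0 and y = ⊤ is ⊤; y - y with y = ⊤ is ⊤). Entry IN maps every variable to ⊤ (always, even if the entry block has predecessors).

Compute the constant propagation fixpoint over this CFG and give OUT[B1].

Converged values:
  B0:  IN=(all ⊤)  OUT={d:-1; rest ⊤}
  B1:  IN=(all ⊤)  OUT={f:5; rest ⊤}
  B2:  IN=(all ⊤)  OUT={f:-4; rest ⊤}
  B3:  IN={f:-4; rest ⊤}  OUT={f:-4; rest ⊤}
  B4:  IN={f:-4; rest ⊤}  OUT={b:6, f:-4; rest ⊤}
  B5:  IN={f:-4; rest ⊤}  OUT={f:-4; rest ⊤}

Merge at B1: IN[B1] = OUT[B0] ⊔ OUT[B2] = {a: ⊤, b: ⊤, c: ⊤, d: ⊤, e: ⊤, f: ⊤}
Applying B1's transfer function to that IN value gives OUT[B1] (row B1 above).

Answer: {a: ⊤, b: ⊤, c: ⊤, d: ⊤, e: ⊤, f: 5}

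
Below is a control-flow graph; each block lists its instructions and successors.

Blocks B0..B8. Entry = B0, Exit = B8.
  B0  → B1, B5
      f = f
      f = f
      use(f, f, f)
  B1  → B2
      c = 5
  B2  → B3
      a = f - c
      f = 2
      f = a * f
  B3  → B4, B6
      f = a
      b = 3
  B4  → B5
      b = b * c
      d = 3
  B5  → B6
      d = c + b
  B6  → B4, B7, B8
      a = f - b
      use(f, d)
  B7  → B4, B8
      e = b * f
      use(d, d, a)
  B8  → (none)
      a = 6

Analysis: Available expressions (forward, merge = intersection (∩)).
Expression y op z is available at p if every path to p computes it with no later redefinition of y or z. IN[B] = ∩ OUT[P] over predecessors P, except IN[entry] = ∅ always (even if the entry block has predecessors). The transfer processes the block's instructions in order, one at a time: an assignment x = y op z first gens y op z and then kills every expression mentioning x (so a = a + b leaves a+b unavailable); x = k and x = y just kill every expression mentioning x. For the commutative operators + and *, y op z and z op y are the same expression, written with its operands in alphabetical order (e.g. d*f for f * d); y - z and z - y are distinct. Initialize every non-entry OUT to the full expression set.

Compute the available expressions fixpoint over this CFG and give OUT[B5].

Answer: {b+c}

Derivation:
Converged values:
  B0:  IN={}  OUT={}
  B1:  IN={}  OUT={}
  B2:  IN={}  OUT={}
  B3:  IN={}  OUT={}
  B4:  IN={}  OUT={}
  B5:  IN={}  OUT={b+c}
  B6:  IN={}  OUT={f-b}
  B7:  IN={f-b}  OUT={b*f, f-b}
  B8:  IN={f-b}  OUT={f-b}

Merge at B5: IN[B5] = OUT[B0] ∩ OUT[B4] = {}
Applying B5's transfer function to that IN value gives OUT[B5] (row B5 above).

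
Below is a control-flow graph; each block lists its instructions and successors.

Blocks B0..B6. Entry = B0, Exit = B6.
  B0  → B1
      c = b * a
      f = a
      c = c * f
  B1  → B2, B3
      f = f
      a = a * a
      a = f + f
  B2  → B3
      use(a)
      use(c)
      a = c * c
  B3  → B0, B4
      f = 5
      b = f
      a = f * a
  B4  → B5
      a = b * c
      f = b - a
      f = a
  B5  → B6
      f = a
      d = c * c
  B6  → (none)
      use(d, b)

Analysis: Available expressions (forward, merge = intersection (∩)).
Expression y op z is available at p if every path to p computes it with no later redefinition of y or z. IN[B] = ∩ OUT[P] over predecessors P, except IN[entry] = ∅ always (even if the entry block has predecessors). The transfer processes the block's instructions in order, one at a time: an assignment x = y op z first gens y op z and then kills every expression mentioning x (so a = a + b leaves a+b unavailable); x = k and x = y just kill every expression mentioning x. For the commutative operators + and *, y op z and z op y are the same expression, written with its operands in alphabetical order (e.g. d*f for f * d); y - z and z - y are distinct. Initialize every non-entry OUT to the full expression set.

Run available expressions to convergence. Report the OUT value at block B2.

Answer: {c*c, f+f}

Derivation:
Fixpoint table:
  B0: | IN={} | OUT={a*b}
  B1: | IN={a*b} | OUT={f+f}
  B2: | IN={f+f} | OUT={c*c, f+f}
  B3: | IN={f+f} | OUT={}
  B4: | IN={} | OUT={b*c, b-a}
  B5: | IN={b*c, b-a} | OUT={b*c, b-a, c*c}
  B6: | IN={b*c, b-a, c*c} | OUT={b*c, b-a, c*c}

Merge at B2: IN[B2] = OUT[B1] = {f+f}
Applying B2's transfer function to that IN value gives OUT[B2] (row B2 above).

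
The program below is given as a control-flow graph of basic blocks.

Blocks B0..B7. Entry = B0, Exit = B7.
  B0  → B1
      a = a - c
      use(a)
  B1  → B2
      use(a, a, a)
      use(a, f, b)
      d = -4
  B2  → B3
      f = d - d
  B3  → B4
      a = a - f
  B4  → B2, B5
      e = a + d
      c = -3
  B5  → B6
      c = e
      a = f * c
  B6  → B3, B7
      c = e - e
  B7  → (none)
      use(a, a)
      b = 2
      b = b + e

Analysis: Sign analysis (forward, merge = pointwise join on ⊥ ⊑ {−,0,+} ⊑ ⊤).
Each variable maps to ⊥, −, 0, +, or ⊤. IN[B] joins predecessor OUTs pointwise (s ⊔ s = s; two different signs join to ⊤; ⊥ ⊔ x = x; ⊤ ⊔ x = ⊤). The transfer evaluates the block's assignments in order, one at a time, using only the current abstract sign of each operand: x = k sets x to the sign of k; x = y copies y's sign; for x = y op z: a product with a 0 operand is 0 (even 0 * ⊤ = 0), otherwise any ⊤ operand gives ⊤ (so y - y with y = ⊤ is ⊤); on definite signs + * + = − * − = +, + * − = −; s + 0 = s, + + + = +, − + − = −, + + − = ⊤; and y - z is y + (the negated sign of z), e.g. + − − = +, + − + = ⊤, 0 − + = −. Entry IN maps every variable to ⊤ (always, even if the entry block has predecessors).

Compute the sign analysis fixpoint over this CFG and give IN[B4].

Per-block solution:
  B0:   IN=(all ⊤)   OUT=(all ⊤)
  B1:   IN=(all ⊤)   OUT={d:-; rest ⊤}
  B2:   IN={d:-; rest ⊤}   OUT={d:-; rest ⊤}
  B3:   IN={d:-; rest ⊤}   OUT={d:-; rest ⊤}
  B4:   IN={d:-; rest ⊤}   OUT={c:-, d:-; rest ⊤}
  B5:   IN={c:-, d:-; rest ⊤}   OUT={d:-; rest ⊤}
  B6:   IN={d:-; rest ⊤}   OUT={d:-; rest ⊤}
  B7:   IN={d:-; rest ⊤}   OUT={d:-; rest ⊤}

Merge at B4: IN[B4] = OUT[B3] = {a: ⊤, b: ⊤, c: ⊤, d: -, e: ⊤, f: ⊤}

Answer: {a: ⊤, b: ⊤, c: ⊤, d: -, e: ⊤, f: ⊤}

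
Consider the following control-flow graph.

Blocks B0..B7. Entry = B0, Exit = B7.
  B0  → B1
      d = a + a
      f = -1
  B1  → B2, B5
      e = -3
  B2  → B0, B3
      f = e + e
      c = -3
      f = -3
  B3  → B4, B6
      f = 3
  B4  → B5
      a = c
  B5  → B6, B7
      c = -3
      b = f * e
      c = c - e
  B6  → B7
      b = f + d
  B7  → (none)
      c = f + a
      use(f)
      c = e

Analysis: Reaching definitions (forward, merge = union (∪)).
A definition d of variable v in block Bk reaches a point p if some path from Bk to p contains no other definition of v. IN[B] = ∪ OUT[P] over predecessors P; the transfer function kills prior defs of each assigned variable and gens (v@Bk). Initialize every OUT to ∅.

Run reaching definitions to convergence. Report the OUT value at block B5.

Per-block solution:
  B0:  IN={c@B2, d@B0, e@B1, f@B2}  OUT={c@B2, d@B0, e@B1, f@B0}
  B1:  IN={c@B2, d@B0, e@B1, f@B0}  OUT={c@B2, d@B0, e@B1, f@B0}
  B2:  IN={c@B2, d@B0, e@B1, f@B0}  OUT={c@B2, d@B0, e@B1, f@B2}
  B3:  IN={c@B2, d@B0, e@B1, f@B2}  OUT={c@B2, d@B0, e@B1, f@B3}
  B4:  IN={c@B2, d@B0, e@B1, f@B3}  OUT={a@B4, c@B2, d@B0, e@B1, f@B3}
  B5:  IN={a@B4, c@B2, d@B0, e@B1, f@B0, f@B3}  OUT={a@B4, b@B5, c@B5, d@B0, e@B1, f@B0, f@B3}
  B6:  IN={a@B4, b@B5, c@B2, c@B5, d@B0, e@B1, f@B0, f@B3}  OUT={a@B4, b@B6, c@B2, c@B5, d@B0, e@B1, f@B0, f@B3}
  B7:  IN={a@B4, b@B5, b@B6, c@B2, c@B5, d@B0, e@B1, f@B0, f@B3}  OUT={a@B4, b@B5, b@B6, c@B7, d@B0, e@B1, f@B0, f@B3}

Merge at B5: IN[B5] = OUT[B1] ⊔ OUT[B4] = {a@B4, c@B2, d@B0, e@B1, f@B0, f@B3}
Applying B5's transfer function to that IN value gives OUT[B5] (row B5 above).

Answer: {a@B4, b@B5, c@B5, d@B0, e@B1, f@B0, f@B3}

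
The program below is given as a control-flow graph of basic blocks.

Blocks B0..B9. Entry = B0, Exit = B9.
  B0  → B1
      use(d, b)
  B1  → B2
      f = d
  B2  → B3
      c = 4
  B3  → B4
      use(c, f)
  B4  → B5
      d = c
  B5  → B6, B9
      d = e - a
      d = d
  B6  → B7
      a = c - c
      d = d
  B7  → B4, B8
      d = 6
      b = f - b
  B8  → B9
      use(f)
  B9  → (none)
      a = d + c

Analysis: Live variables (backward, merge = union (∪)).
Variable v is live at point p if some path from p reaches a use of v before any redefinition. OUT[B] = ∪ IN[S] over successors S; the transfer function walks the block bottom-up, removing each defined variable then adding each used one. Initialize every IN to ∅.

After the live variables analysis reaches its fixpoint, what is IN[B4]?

Answer: {a, b, c, e, f}

Working:
Converged values:
  B0:   IN={a, b, d, e}   OUT={a, b, d, e}
  B1:   IN={a, b, d, e}   OUT={a, b, e, f}
  B2:   IN={a, b, e, f}   OUT={a, b, c, e, f}
  B3:   IN={a, b, c, e, f}   OUT={a, b, c, e, f}
  B4:   IN={a, b, c, e, f}   OUT={a, b, c, e, f}
  B5:   IN={a, b, c, e, f}   OUT={b, c, d, e, f}
  B6:   IN={b, c, d, e, f}   OUT={a, b, c, e, f}
  B7:   IN={a, b, c, e, f}   OUT={a, b, c, d, e, f}
  B8:   IN={c, d, f}   OUT={c, d}
  B9:   IN={c, d}   OUT={}

Merge at B4: OUT[B4] = IN[B5] = {a, b, c, e, f}
Applying B4's transfer function to that OUT value gives IN[B4] (row B4 above).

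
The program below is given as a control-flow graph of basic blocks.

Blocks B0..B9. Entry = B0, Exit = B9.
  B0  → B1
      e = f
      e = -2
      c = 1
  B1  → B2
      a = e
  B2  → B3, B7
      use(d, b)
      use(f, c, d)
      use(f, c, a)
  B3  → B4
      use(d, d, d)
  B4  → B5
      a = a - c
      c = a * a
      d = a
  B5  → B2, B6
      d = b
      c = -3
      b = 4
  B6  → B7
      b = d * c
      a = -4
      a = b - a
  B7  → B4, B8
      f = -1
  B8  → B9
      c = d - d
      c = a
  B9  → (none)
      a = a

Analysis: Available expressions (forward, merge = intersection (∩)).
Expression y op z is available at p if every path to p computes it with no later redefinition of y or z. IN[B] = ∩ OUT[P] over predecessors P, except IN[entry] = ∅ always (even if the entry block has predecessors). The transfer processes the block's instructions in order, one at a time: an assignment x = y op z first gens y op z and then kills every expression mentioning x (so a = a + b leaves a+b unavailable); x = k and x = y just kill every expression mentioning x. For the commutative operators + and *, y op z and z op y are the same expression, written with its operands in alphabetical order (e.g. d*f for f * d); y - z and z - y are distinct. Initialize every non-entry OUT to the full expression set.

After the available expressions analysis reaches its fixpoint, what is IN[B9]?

Answer: {d-d}

Trace:
Converged values:
  B0:  IN={}  OUT={}
  B1:  IN={}  OUT={}
  B2:  IN={}  OUT={}
  B3:  IN={}  OUT={}
  B4:  IN={}  OUT={a*a}
  B5:  IN={a*a}  OUT={a*a}
  B6:  IN={a*a}  OUT={c*d}
  B7:  IN={}  OUT={}
  B8:  IN={}  OUT={d-d}
  B9:  IN={d-d}  OUT={d-d}

Merge at B9: IN[B9] = OUT[B8] = {d-d}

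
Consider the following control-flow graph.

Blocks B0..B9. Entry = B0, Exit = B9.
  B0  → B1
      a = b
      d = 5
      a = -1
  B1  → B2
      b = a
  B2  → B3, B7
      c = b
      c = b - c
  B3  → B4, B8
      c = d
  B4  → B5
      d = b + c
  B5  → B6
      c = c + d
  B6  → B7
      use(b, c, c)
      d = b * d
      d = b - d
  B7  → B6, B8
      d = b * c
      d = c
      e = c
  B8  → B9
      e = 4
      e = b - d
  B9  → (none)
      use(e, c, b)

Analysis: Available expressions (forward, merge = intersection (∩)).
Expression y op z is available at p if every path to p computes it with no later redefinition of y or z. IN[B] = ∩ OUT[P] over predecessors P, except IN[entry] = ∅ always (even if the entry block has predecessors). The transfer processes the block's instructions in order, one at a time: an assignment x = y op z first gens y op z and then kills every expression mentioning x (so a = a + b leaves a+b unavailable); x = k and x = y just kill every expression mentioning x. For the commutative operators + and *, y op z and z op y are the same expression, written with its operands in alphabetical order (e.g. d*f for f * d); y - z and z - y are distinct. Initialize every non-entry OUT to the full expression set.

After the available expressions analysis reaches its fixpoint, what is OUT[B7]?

Answer: {b*c}

Trace:
Converged values:
  B0:   IN={}   OUT={}
  B1:   IN={}   OUT={}
  B2:   IN={}   OUT={}
  B3:   IN={}   OUT={}
  B4:   IN={}   OUT={b+c}
  B5:   IN={b+c}   OUT={}
  B6:   IN={}   OUT={}
  B7:   IN={}   OUT={b*c}
  B8:   IN={}   OUT={b-d}
  B9:   IN={b-d}   OUT={b-d}

Merge at B7: IN[B7] = OUT[B2] ∩ OUT[B6] = {}
Applying B7's transfer function to that IN value gives OUT[B7] (row B7 above).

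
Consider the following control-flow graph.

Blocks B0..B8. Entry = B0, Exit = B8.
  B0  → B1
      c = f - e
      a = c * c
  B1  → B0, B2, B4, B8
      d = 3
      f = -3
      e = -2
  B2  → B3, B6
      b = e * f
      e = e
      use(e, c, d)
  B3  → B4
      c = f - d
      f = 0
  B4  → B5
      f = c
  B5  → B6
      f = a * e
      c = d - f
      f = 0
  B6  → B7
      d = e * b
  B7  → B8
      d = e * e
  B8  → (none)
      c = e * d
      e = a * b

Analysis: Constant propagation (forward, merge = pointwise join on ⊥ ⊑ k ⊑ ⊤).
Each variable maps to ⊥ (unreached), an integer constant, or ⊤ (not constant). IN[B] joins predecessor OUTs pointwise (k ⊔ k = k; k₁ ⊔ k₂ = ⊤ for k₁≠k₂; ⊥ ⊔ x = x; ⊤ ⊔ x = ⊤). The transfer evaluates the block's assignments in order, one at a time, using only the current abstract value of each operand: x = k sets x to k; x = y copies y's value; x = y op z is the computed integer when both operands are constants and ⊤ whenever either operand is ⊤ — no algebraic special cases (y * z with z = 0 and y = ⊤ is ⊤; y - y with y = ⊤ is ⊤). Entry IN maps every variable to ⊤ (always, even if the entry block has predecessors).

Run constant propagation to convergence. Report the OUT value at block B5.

Answer: {a: ⊤, b: ⊤, c: ⊤, d: 3, e: -2, f: 0}

Derivation:
Per-block solution:
  B0: | IN=(all ⊤) | OUT=(all ⊤)
  B1: | IN=(all ⊤) | OUT={d:3, e:-2, f:-3; rest ⊤}
  B2: | IN={d:3, e:-2, f:-3; rest ⊤} | OUT={b:6, d:3, e:-2, f:-3; rest ⊤}
  B3: | IN={b:6, d:3, e:-2, f:-3; rest ⊤} | OUT={b:6, c:-6, d:3, e:-2, f:0; rest ⊤}
  B4: | IN={d:3, e:-2; rest ⊤} | OUT={d:3, e:-2; rest ⊤}
  B5: | IN={d:3, e:-2; rest ⊤} | OUT={d:3, e:-2, f:0; rest ⊤}
  B6: | IN={d:3, e:-2; rest ⊤} | OUT={e:-2; rest ⊤}
  B7: | IN={e:-2; rest ⊤} | OUT={d:4, e:-2; rest ⊤}
  B8: | IN={e:-2; rest ⊤} | OUT=(all ⊤)

Merge at B5: IN[B5] = OUT[B4] = {a: ⊤, b: ⊤, c: ⊤, d: 3, e: -2, f: ⊤}
Applying B5's transfer function to that IN value gives OUT[B5] (row B5 above).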